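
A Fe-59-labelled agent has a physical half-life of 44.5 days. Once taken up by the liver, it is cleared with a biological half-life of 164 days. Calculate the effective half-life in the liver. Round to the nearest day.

35 days

1/t_eff = 1/t_phys + 1/t_biol = 1/44.5 + 1/164 = 0.028569 per day.
t_eff = 44.5 × 164 / (44.5 + 164) ≈ 35.002 days.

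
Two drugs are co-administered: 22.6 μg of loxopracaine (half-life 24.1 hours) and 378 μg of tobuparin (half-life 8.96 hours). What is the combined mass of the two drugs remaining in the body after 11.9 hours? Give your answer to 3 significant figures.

loxopracaine: 22.6 × (1/2)^(11.9/24.1) = 22.6 × (1/2)^0.49378 ≈ 16.05 μg.
tobuparin: 378 × (1/2)^(11.9/8.96) = 378 × (1/2)^1.3281 ≈ 150.55 μg.
Total = 16.05 + 150.55 ≈ 166.6 μg.

167 μg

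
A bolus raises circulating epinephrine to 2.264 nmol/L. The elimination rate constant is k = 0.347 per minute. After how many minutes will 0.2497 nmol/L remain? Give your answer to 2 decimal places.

6.35 minutes

t½ = ln 2 / k = 0.69315 / 0.347 ≈ 1.9975 minutes.
Fraction remaining = 0.2497/2.264 ≈ 0.11029.
n = log₂(2.264/0.2497) = ln(9.0669)/ln 2 ≈ 3.1806 half-lives.
t = n × t½ = 3.1806 × 1.9975 ≈ 6.3534 minutes.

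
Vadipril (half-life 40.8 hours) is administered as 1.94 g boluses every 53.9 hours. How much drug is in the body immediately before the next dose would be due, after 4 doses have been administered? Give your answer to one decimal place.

The 4 doses were given 215.6, 161.7, 107.8, 53.9 hours ago.
Total = 1.94·(1/2)^(215.6/40.8) + 1.94·(1/2)^(161.7/40.8) + 1.94·(1/2)^(107.8/40.8) + 1.94·(1/2)^(53.9/40.8)
      = 0.049781 + 0.12438 + 0.31077 + 0.77646 ≈ 1.2614 g.

1.3 g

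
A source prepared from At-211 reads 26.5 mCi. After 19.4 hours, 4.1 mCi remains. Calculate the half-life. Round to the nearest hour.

7 hours

A/A₀ = 4.1/26.5 ≈ 0.15472.
n = log₂(6.4634) ≈ 2.6923 half-lives elapsed in 19.4 hours.
t½ = 19.4/2.6923 ≈ 7.2057 hours.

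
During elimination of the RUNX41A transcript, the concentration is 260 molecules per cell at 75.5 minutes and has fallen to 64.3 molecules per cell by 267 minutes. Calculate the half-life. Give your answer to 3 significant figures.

Over Δt = 267 − 75.5 = 191.5 minutes, the level fell by a factor of 260/64.3 ≈ 4.0435.
n = log₂(4.0435) ≈ 2.0156 half-lives, so t½ = 191.5/2.0156 ≈ 95.008 minutes.

95.0 minutes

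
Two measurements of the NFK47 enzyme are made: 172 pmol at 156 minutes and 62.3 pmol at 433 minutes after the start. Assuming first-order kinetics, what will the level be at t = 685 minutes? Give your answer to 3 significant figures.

Over Δt = 433 − 156 = 277 minutes, the level fell by a factor of 172/62.3 ≈ 2.7608.
n = log₂(2.7608) ≈ 1.4651 half-lives, so t½ = 277/1.4651 ≈ 189.07 minutes.
From t = 433 to t = 685: 62.3 × (1/2)^((685−433)/189.07) ≈ 24.732 pmol.

24.7 pmol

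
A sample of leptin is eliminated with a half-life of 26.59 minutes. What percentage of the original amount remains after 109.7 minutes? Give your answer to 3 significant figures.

n = 109.7/26.59 ≈ 4.1256 half-lives.
Fraction remaining = (1/2)^4.1256 ≈ 0.057288, i.e. 5.7288%.

5.73%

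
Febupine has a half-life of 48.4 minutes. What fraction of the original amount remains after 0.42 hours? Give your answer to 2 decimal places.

0.42 hours = 25.2 minutes.
n = 25.2/48.4 ≈ 0.52066 half-lives.
Fraction remaining = (1/2)^0.52066 ≈ 0.69705.

0.70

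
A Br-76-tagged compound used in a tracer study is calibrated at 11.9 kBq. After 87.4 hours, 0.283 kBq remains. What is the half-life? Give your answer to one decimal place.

A/A₀ = 0.283/11.9 ≈ 0.023782.
n = log₂(42.049) ≈ 5.394 half-lives elapsed in 87.4 hours.
t½ = 87.4/5.394 ≈ 16.203 hours.

16.2 hours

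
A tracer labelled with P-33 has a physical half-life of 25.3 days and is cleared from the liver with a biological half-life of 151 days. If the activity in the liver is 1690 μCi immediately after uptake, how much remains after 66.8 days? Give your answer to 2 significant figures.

200 μCi

1/t_eff = 1/t_phys + 1/t_biol = 1/25.3 + 1/151 = 0.046148 per day.
t_eff = 25.3 × 151 / (25.3 + 151) ≈ 21.669 days.
Remaining = 1690 × (1/2)^(66.8/21.669) = 1690 × (1/2)^3.0827 ≈ 199.48 μCi.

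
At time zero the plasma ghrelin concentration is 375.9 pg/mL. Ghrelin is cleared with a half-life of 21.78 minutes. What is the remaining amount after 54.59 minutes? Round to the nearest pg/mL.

Number of half-lives: n = 54.59/21.78 ≈ 2.5064.
Remaining = 375.9 × (1/2)^2.5064 = 375.9 × 0.17599 ≈ 66.155 pg/mL.

66 pg/mL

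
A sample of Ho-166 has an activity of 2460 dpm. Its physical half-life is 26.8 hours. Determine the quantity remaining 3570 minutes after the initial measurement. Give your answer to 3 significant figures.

Convert the elapsed time: 3570 minutes = 59.5 hours.
Number of half-lives: n = 59.5/26.8 ≈ 2.2201.
Remaining = 2460 × (1/2)^2.2201 = 2460 × 0.21462 ≈ 527.96 dpm.

528 dpm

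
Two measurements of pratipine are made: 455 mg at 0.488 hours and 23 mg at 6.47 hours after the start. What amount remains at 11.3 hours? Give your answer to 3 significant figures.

2.07 mg

Over Δt = 6.47 − 0.488 = 5.982 hours, the level fell by a factor of 455/23 ≈ 19.783.
n = log₂(19.783) ≈ 4.3062 half-lives, so t½ = 5.982/4.3062 ≈ 1.3892 hours.
From t = 6.47 to t = 11.3: 23 × (1/2)^((11.3−6.47)/1.3892) ≈ 2.0658 mg.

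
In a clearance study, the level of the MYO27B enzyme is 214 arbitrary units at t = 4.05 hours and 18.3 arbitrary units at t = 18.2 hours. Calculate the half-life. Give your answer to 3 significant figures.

Over Δt = 18.2 − 4.05 = 14.15 hours, the level fell by a factor of 214/18.3 ≈ 11.694.
n = log₂(11.694) ≈ 3.5477 half-lives, so t½ = 14.15/3.5477 ≈ 3.9885 hours.

3.99 hours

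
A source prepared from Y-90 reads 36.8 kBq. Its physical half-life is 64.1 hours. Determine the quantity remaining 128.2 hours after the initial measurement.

Elapsed time is 2 half-lives (128.2/64.1).
Each half-life halves the amount: 36.8 × (1/2)^2 = 36.8/4 = 9.2 kBq.

9.2 kBq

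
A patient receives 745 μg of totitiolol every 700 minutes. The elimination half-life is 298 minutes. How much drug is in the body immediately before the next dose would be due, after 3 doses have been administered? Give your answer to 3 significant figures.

181 μg

The 3 doses were given 2100, 1400, 700 minutes ago.
Total = 745·(1/2)^(2100/298) + 745·(1/2)^(1400/298) + 745·(1/2)^(700/298)
      = 5.6338 + 28.703 + 146.23 ≈ 180.57 μg.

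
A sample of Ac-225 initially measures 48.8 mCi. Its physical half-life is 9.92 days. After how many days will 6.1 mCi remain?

6.1/48.8 = 1/8, so 3 half-lives have elapsed.
t = 3 × 9.92 = 29.76 days.

29.76 days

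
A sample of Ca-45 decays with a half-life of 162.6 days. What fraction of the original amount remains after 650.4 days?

n = 650.4/162.6 ≈ 4 half-lives.
Fraction remaining = (1/2)^4 ≈ 0.0625.

0.0625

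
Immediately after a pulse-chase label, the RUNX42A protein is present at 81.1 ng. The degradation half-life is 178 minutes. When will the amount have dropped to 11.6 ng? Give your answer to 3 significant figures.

Fraction remaining = 11.6/81.1 ≈ 0.14303.
n = log₂(81.1/11.6) = ln(6.9914)/ln 2 ≈ 2.8056 half-lives.
t = n × t½ = 2.8056 × 178 ≈ 499.39 minutes.

499 minutes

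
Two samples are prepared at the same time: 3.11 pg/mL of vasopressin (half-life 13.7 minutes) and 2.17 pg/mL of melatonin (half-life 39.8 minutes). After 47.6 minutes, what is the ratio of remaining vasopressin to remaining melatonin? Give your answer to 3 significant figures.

vasopressin: 3.11 × (1/2)^(47.6/13.7) = 3.11 × (1/2)^3.4745 ≈ 0.2798 pg/mL.
melatonin: 2.17 × (1/2)^(47.6/39.8) = 2.17 × (1/2)^1.196 ≈ 0.94718 pg/mL.
Ratio ≈ 0.2798 / 0.94718 ≈ 0.2954.

0.295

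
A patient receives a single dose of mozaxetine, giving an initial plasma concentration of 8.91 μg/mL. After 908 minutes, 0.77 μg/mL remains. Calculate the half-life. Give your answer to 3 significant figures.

257 minutes

A/A₀ = 0.77/8.91 ≈ 0.08642.
n = log₂(11.571) ≈ 3.5325 half-lives elapsed in 908 minutes.
t½ = 908/3.5325 ≈ 257.04 minutes.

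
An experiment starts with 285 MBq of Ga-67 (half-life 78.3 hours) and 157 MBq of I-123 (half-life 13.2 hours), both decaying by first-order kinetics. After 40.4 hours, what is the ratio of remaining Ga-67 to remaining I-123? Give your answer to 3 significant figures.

10.6

Ga-67: 285 × (1/2)^(40.4/78.3) = 285 × (1/2)^0.51596 ≈ 199.31 MBq.
I-123: 157 × (1/2)^(40.4/13.2) = 157 × (1/2)^3.0606 ≈ 18.818 MBq.
Ratio ≈ 199.31 / 18.818 ≈ 10.592.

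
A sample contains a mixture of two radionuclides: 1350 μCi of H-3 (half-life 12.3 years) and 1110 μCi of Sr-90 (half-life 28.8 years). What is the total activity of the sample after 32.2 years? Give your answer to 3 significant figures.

H-3: 1350 × (1/2)^(32.2/12.3) = 1350 × (1/2)^2.6179 ≈ 219.92 μCi.
Sr-90: 1110 × (1/2)^(32.2/28.8) = 1110 × (1/2)^1.1181 ≈ 511.39 μCi.
Total = 219.92 + 511.39 ≈ 731.32 μCi.

731 μCi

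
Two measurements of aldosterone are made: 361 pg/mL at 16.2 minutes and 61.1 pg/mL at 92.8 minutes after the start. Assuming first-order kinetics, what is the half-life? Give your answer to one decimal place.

29.9 minutes

Over Δt = 92.8 − 16.2 = 76.6 minutes, the level fell by a factor of 361/61.1 ≈ 5.9083.
n = log₂(5.9083) ≈ 2.5628 half-lives, so t½ = 76.6/2.5628 ≈ 29.89 minutes.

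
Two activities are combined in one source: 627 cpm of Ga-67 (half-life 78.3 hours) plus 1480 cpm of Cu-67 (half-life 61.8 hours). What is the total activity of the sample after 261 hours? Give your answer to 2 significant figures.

140 cpm

Ga-67: 627 × (1/2)^(261/78.3) = 627 × (1/2)^3.3333 ≈ 62.206 cpm.
Cu-67: 1480 × (1/2)^(261/61.8) = 1480 × (1/2)^4.2233 ≈ 79.236 cpm.
Total = 62.206 + 79.236 ≈ 141.44 cpm.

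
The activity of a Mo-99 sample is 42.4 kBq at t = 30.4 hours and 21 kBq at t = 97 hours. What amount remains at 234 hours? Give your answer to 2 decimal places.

4.95 kBq

Over Δt = 97 − 30.4 = 66.6 hours, the level fell by a factor of 42.4/21 ≈ 2.019.
n = log₂(2.019) ≈ 1.0137 half-lives, so t½ = 66.6/1.0137 ≈ 65.702 hours.
From t = 97 to t = 234: 21 × (1/2)^((234−97)/65.702) ≈ 4.949 kBq.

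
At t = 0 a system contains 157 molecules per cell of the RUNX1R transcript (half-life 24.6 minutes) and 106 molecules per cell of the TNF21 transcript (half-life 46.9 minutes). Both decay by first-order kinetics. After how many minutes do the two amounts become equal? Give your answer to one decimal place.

29.3 minutes

Set 157·(1/2)^(t/24.6) = 106·(1/2)^(t/46.9).
Taking log₂: log₂(157/106) = t·(1/24.6 − 1/46.9).
log₂(1.4811) = 0.5667; 1/24.6 − 1/46.9 = 0.019328.
t = 0.5667 / 0.019328 ≈ 29.319 minutes.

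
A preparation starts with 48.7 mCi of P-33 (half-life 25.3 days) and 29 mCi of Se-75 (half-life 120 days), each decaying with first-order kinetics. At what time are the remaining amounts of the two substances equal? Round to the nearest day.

24 days

Set 48.7·(1/2)^(t/25.3) = 29·(1/2)^(t/120).
Taking log₂: log₂(48.7/29) = t·(1/25.3 − 1/120).
log₂(1.6793) = 0.74787; 1/25.3 − 1/120 = 0.031192.
t = 0.74787 / 0.031192 ≈ 23.976 days.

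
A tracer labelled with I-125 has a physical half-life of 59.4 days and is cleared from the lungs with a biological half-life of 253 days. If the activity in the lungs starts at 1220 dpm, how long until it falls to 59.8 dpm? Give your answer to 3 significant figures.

1/t_eff = 1/t_phys + 1/t_biol = 1/59.4 + 1/253 = 0.020788 per day.
t_eff = 59.4 × 253 / (59.4 + 253) ≈ 48.106 days.
n = log₂(1220/59.8) ≈ 4.3506; t = 4.3506 × 48.106 ≈ 209.29 days.

209 days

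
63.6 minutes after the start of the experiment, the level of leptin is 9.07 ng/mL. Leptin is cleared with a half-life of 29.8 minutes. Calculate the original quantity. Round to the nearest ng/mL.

Number of half-lives elapsed: n = 63.6/29.8 ≈ 2.1342.
A₀ = A × 2^n = 9.07 × 2^2.1342 = 9.07 × 4.39 ≈ 39.818 ng/mL.

40 ng/mL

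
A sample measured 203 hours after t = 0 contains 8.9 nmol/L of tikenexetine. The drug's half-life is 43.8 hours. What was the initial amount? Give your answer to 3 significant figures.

221 nmol/L

Number of half-lives elapsed: n = 203/43.8 ≈ 4.6347.
A₀ = A × 2^n = 8.9 × 2^4.6347 = 8.9 × 24.842 ≈ 221.09 nmol/L.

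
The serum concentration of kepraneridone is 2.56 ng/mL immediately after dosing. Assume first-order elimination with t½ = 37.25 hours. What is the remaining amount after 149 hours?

0.16 ng/mL

Elapsed time is 4 half-lives (149/37.25).
Each half-life halves the amount: 2.56 × (1/2)^4 = 2.56/16 = 0.16 ng/mL.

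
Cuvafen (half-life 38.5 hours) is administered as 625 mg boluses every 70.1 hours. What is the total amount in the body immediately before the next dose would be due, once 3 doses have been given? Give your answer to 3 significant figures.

The 3 doses were given 210.3, 140.2, 70.1 hours ago.
Total = 625·(1/2)^(210.3/38.5) + 625·(1/2)^(140.2/38.5) + 625·(1/2)^(70.1/38.5)
      = 14.176 + 50.08 + 176.92 ≈ 241.17 mg.

241 mg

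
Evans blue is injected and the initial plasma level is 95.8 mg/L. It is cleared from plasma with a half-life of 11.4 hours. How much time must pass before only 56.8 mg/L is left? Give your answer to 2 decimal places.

Fraction remaining = 56.8/95.8 ≈ 0.5929.
n = log₂(95.8/56.8) = ln(1.6866)/ln 2 ≈ 0.75413 half-lives.
t = n × t½ = 0.75413 × 11.4 ≈ 8.5971 hours.

8.60 hours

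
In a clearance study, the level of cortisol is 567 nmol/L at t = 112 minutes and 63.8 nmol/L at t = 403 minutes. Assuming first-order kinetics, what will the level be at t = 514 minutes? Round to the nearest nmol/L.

28 nmol/L

Over Δt = 403 − 112 = 291 minutes, the level fell by a factor of 567/63.8 ≈ 8.8871.
n = log₂(8.8871) ≈ 3.1517 half-lives, so t½ = 291/3.1517 ≈ 92.331 minutes.
From t = 403 to t = 514: 63.8 × (1/2)^((514−403)/92.331) ≈ 27.728 nmol/L.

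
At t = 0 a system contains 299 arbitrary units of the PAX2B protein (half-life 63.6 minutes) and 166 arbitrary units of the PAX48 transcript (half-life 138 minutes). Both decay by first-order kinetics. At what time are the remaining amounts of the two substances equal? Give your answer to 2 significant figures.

Set 299·(1/2)^(t/63.6) = 166·(1/2)^(t/138).
Taking log₂: log₂(299/166) = t·(1/63.6 − 1/138).
log₂(1.8012) = 0.84896; 1/63.6 − 1/138 = 0.0084769.
t = 0.84896 / 0.0084769 ≈ 100.15 minutes.

100 minutes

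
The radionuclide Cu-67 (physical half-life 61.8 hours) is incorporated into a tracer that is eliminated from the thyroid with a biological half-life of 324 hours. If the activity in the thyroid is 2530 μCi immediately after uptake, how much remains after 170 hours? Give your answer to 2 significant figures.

260 μCi

1/t_eff = 1/t_phys + 1/t_biol = 1/61.8 + 1/324 = 0.019268 per hour.
t_eff = 61.8 × 324 / (61.8 + 324) ≈ 51.9 hours.
Remaining = 2530 × (1/2)^(170/51.9) = 2530 × (1/2)^3.2755 ≈ 261.27 μCi.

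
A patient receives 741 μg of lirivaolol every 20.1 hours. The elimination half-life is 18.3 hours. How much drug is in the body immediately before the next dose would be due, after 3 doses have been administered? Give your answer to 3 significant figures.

The 3 doses were given 60.3, 40.2, 20.1 hours ago.
Total = 741·(1/2)^(60.3/18.3) + 741·(1/2)^(40.2/18.3) + 741·(1/2)^(20.1/18.3)
      = 75.492 + 161.64 + 346.08 ≈ 583.21 μg.

583 μg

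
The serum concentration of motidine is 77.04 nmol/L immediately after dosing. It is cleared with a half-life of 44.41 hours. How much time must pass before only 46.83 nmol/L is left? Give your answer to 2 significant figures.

Fraction remaining = 46.83/77.04 ≈ 0.60787.
n = log₂(77.04/46.83) = ln(1.6451)/ln 2 ≈ 0.71817 half-lives.
t = n × t½ = 0.71817 × 44.41 ≈ 31.894 hours.

32 hours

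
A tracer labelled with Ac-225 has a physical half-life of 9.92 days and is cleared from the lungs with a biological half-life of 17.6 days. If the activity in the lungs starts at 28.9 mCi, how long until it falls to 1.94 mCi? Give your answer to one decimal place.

24.7 days

1/t_eff = 1/t_phys + 1/t_biol = 1/9.92 + 1/17.6 = 0.15762 per day.
t_eff = 9.92 × 17.6 / (9.92 + 17.6) ≈ 6.3442 days.
n = log₂(28.9/1.94) ≈ 3.8969; t = 3.8969 × 6.3442 ≈ 24.723 days.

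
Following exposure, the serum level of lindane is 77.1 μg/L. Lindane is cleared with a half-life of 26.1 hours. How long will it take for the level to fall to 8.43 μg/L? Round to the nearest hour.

83 hours

Fraction remaining = 8.43/77.1 ≈ 0.10934.
n = log₂(77.1/8.43) = ln(9.1459)/ln 2 ≈ 3.1931 half-lives.
t = n × t½ = 3.1931 × 26.1 ≈ 83.341 hours.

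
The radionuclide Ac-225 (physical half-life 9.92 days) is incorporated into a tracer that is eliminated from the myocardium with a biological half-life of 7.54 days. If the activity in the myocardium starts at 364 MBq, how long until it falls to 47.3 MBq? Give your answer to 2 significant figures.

1/t_eff = 1/t_phys + 1/t_biol = 1/9.92 + 1/7.54 = 0.23343 per day.
t_eff = 9.92 × 7.54 / (9.92 + 7.54) ≈ 4.2839 days.
n = log₂(364/47.3) ≈ 2.944; t = 2.944 × 4.2839 ≈ 12.612 days.

13 days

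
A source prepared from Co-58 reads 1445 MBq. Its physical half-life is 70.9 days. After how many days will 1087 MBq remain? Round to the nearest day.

Fraction remaining = 1087/1445 ≈ 0.75225.
n = log₂(1445/1087) = ln(1.3293)/ln 2 ≈ 0.41072 half-lives.
t = n × t½ = 0.41072 × 70.9 ≈ 29.12 days.

29 days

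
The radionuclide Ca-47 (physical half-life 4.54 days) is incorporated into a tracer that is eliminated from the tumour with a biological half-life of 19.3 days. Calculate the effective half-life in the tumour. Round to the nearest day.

4 days

1/t_eff = 1/t_phys + 1/t_biol = 1/4.54 + 1/19.3 = 0.27208 per day.
t_eff = 4.54 × 19.3 / (4.54 + 19.3) ≈ 3.6754 days.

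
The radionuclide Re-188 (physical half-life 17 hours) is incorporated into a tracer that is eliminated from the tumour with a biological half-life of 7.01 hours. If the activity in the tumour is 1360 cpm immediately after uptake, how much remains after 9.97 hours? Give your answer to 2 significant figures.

340 cpm

1/t_eff = 1/t_phys + 1/t_biol = 1/17 + 1/7.01 = 0.20148 per hour.
t_eff = 17 × 7.01 / (17 + 7.01) ≈ 4.9633 hours.
Remaining = 1360 × (1/2)^(9.97/4.9633) = 1360 × (1/2)^2.0087 ≈ 337.95 cpm.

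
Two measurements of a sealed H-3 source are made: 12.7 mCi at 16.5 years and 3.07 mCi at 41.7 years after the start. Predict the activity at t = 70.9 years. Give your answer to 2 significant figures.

Over Δt = 41.7 − 16.5 = 25.2 years, the level fell by a factor of 12.7/3.07 ≈ 4.1368.
n = log₂(4.1368) ≈ 2.0485 half-lives, so t½ = 25.2/2.0485 ≈ 12.302 years.
From t = 41.7 to t = 70.9: 3.07 × (1/2)^((70.9−41.7)/12.302) ≈ 0.59237 mCi.

0.59 mCi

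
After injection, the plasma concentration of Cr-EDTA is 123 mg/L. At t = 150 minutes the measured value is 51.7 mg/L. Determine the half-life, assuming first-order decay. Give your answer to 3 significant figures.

120 minutes

A/A₀ = 51.7/123 ≈ 0.42033.
n = log₂(2.3791) ≈ 1.2504 half-lives elapsed in 150 minutes.
t½ = 150/1.2504 ≈ 119.96 minutes.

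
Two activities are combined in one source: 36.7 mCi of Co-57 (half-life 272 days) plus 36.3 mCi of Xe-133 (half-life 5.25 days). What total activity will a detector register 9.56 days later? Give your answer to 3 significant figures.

46.1 mCi

Co-57: 36.7 × (1/2)^(9.56/272) = 36.7 × (1/2)^0.035147 ≈ 35.817 mCi.
Xe-133: 36.3 × (1/2)^(9.56/5.25) = 36.3 × (1/2)^1.821 ≈ 10.274 mCi.
Total = 35.817 + 10.274 ≈ 46.091 mCi.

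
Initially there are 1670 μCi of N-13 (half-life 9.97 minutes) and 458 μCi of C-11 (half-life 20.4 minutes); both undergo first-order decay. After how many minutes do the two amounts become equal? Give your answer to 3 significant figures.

Set 1670·(1/2)^(t/9.97) = 458·(1/2)^(t/20.4).
Taking log₂: log₂(1670/458) = t·(1/9.97 − 1/20.4).
log₂(3.6463) = 1.8664; 1/9.97 − 1/20.4 = 0.051281.
t = 1.8664 / 0.051281 ≈ 36.396 minutes.

36.4 minutes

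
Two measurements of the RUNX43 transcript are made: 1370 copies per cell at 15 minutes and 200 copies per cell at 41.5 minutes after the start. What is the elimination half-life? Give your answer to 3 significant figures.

9.55 minutes

Over Δt = 41.5 − 15 = 26.5 minutes, the level fell by a factor of 1370/200 ≈ 6.85.
n = log₂(6.85) ≈ 2.7761 half-lives, so t½ = 26.5/2.7761 ≈ 9.5458 minutes.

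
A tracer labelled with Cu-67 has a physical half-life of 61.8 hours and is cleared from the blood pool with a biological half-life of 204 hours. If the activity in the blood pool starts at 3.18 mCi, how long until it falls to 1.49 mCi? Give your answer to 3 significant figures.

51.9 hours

1/t_eff = 1/t_phys + 1/t_biol = 1/61.8 + 1/204 = 0.021083 per hour.
t_eff = 61.8 × 204 / (61.8 + 204) ≈ 47.431 hours.
n = log₂(3.18/1.49) ≈ 1.0937; t = 1.0937 × 47.431 ≈ 51.876 hours.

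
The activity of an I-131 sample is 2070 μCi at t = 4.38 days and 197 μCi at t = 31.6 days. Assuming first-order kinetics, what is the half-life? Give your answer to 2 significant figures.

Over Δt = 31.6 − 4.38 = 27.22 days, the level fell by a factor of 2070/197 ≈ 10.508.
n = log₂(10.508) ≈ 3.3934 half-lives, so t½ = 27.22/3.3934 ≈ 8.0215 days.

8.0 days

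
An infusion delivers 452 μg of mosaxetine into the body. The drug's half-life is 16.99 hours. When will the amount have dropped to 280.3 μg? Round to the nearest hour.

12 hours

Fraction remaining = 280.3/452 ≈ 0.62013.
n = log₂(452/280.3) = ln(1.6126)/ln 2 ≈ 0.68935 half-lives.
t = n × t½ = 0.68935 × 16.99 ≈ 11.712 hours.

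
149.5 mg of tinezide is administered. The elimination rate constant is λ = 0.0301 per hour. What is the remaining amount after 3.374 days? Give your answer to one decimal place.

13.1 mg

t½ = ln 2 / λ = 0.69315 / 0.0301 ≈ 23.028 hours.
Convert the elapsed time: 3.374 days = 80.976 hours.
Number of half-lives: n = 80.976/23.028 ≈ 3.5164.
Remaining = 149.5 × (1/2)^3.5164 = 149.5 × 0.08739 ≈ 13.065 mg.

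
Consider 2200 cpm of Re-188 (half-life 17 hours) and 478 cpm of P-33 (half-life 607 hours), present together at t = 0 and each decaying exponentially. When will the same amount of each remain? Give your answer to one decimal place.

38.5 hours

Set 2200·(1/2)^(t/17) = 478·(1/2)^(t/607).
Taking log₂: log₂(2200/478) = t·(1/17 − 1/607).
log₂(4.6025) = 2.2024; 1/17 − 1/607 = 0.057176.
t = 2.2024 / 0.057176 ≈ 38.52 hours.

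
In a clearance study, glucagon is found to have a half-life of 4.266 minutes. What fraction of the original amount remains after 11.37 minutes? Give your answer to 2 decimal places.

n = 11.37/4.266 ≈ 2.6653 half-lives.
Fraction remaining = (1/2)^2.6653 ≈ 0.15764.

0.16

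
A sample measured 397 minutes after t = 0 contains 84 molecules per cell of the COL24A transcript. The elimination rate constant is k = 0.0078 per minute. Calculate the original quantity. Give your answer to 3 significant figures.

1860 molecules per cell

t½ = ln 2 / k = 0.69315 / 0.0078 ≈ 88.865 minutes.
Number of half-lives elapsed: n = 397/88.865 ≈ 4.4674.
A₀ = A × 2^n = 84 × 2^4.4674 = 84 × 22.123 ≈ 1858.3 molecules per cell.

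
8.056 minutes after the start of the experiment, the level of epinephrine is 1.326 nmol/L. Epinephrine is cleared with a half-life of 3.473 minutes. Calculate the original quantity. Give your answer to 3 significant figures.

Number of half-lives elapsed: n = 8.056/3.473 ≈ 2.3196.
A₀ = A × 2^n = 1.326 × 2^2.3196 = 1.326 × 4.992 ≈ 6.6193 nmol/L.

6.62 nmol/L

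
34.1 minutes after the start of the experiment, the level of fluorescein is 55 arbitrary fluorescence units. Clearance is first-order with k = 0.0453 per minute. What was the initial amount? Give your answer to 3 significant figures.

258 arbitrary fluorescence units

t½ = ln 2 / k = 0.69315 / 0.0453 ≈ 15.301 minutes.
Number of half-lives elapsed: n = 34.1/15.301 ≈ 2.2286.
A₀ = A × 2^n = 55 × 2^2.2286 = 55 × 4.6867 ≈ 257.77 arbitrary fluorescence units.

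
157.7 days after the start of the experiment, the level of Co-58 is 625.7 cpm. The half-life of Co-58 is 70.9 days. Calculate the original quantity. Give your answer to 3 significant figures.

Number of half-lives elapsed: n = 157.7/70.9 ≈ 2.2243.
A₀ = A × 2^n = 625.7 × 2^2.2243 = 625.7 × 4.6727 ≈ 2923.7 cpm.

2920 cpm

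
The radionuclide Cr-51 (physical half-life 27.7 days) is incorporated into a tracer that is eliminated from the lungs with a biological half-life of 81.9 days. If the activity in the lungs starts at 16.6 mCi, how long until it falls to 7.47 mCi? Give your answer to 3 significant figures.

1/t_eff = 1/t_phys + 1/t_biol = 1/27.7 + 1/81.9 = 0.048311 per day.
t_eff = 27.7 × 81.9 / (27.7 + 81.9) ≈ 20.699 days.
n = log₂(16.6/7.47) ≈ 1.152; t = 1.152 × 20.699 ≈ 23.846 days.

23.8 days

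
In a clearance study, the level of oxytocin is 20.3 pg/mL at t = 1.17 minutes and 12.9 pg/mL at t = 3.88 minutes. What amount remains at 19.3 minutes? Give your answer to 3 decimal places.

0.978 pg/mL

Over Δt = 3.88 − 1.17 = 2.71 minutes, the level fell by a factor of 20.3/12.9 ≈ 1.5736.
n = log₂(1.5736) ≈ 0.65411 half-lives, so t½ = 2.71/0.65411 ≈ 4.143 minutes.
From t = 3.88 to t = 19.3: 12.9 × (1/2)^((19.3−3.88)/4.143) ≈ 0.97765 pg/mL.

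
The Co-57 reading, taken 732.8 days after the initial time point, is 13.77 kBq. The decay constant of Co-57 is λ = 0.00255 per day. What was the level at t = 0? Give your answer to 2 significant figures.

89 kBq

t½ = ln 2 / λ = 0.69315 / 0.00255 ≈ 271.82 days.
Number of half-lives elapsed: n = 732.8/271.82 ≈ 2.6959.
A₀ = A × 2^n = 13.77 × 2^2.6959 = 13.77 × 6.4795 ≈ 89.222 kBq.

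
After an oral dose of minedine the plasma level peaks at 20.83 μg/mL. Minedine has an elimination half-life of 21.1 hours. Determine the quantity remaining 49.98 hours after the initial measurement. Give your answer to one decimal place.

Number of half-lives: n = 49.98/21.1 ≈ 2.3687.
Remaining = 20.83 × (1/2)^2.3687 = 20.83 × 0.19362 ≈ 4.033 μg/mL.

4.0 μg/mL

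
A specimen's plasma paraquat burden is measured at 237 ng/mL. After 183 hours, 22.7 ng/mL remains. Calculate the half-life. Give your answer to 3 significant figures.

54.1 hours

A/A₀ = 22.7/237 ≈ 0.095781.
n = log₂(10.441) ≈ 3.3841 half-lives elapsed in 183 hours.
t½ = 183/3.3841 ≈ 54.076 hours.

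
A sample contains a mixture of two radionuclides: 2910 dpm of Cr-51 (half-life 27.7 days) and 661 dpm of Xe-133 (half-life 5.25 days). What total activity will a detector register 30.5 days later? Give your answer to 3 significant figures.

1370 dpm

Cr-51: 2910 × (1/2)^(30.5/27.7) = 2910 × (1/2)^1.1011 ≈ 1356.5 dpm.
Xe-133: 661 × (1/2)^(30.5/5.25) = 661 × (1/2)^5.8095 ≈ 11.786 dpm.
Total = 1356.5 + 11.786 ≈ 1368.3 dpm.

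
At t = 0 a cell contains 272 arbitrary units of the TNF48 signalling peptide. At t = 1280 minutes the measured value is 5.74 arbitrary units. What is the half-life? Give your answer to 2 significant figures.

A/A₀ = 5.74/272 ≈ 0.021103.
n = log₂(47.387) ≈ 5.5664 half-lives elapsed in 1280 minutes.
t½ = 1280/5.5664 ≈ 229.95 minutes.

230 minutes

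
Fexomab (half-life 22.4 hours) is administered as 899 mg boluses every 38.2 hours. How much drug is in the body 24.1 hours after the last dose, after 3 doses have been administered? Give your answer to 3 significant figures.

The 3 doses were given 100.5, 62.3, 24.1 hours ago.
Total = 899·(1/2)^(100.5/22.4) + 899·(1/2)^(62.3/22.4) + 899·(1/2)^(24.1/22.4)
      = 40.101 + 130.77 + 426.47 ≈ 597.34 mg.

597 mg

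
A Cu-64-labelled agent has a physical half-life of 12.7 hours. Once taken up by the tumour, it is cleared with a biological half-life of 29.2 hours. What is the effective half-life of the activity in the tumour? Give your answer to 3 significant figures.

1/t_eff = 1/t_phys + 1/t_biol = 1/12.7 + 1/29.2 = 0.11299 per hour.
t_eff = 12.7 × 29.2 / (12.7 + 29.2) ≈ 8.8506 hours.

8.85 hours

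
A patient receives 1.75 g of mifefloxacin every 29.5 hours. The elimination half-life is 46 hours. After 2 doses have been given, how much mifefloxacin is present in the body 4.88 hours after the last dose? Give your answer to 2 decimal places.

The 2 doses were given 34.38, 4.88 hours ago.
Total = 1.75·(1/2)^(34.38/46) + 1.75·(1/2)^(4.88/46)
      = 1.0424 + 1.6259 ≈ 2.6684 g.

2.67 g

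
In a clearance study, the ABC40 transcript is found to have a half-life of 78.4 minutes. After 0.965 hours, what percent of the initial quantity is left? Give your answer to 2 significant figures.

0.965 hours = 57.9 minutes.
n = 57.9/78.4 ≈ 0.73852 half-lives.
Fraction remaining = (1/2)^0.73852 ≈ 0.59935, i.e. 59.935%.

60%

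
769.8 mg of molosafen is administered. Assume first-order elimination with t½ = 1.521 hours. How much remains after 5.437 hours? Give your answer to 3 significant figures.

Number of half-lives: n = 5.437/1.521 ≈ 3.5746.
Remaining = 769.8 × (1/2)^3.5746 = 769.8 × 0.083933 ≈ 64.611 mg.

64.6 mg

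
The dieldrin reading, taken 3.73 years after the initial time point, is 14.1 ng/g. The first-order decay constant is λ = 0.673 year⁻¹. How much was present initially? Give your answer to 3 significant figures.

t½ = ln 2 / λ = 0.69315 / 0.673 ≈ 1.0299 years.
Number of half-lives elapsed: n = 3.73/1.0299 ≈ 3.6216.
A₀ = A × 2^n = 14.1 × 2^3.6216 = 14.1 × 12.308 ≈ 173.55 ng/g.

174 ng/g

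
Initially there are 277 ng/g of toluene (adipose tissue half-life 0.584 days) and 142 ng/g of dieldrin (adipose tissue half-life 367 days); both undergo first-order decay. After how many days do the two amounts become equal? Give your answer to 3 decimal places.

Set 277·(1/2)^(t/0.584) = 142·(1/2)^(t/367).
Taking log₂: log₂(277/142) = t·(1/0.584 − 1/367).
log₂(1.9507) = 0.964; 1/0.584 − 1/367 = 1.7096.
t = 0.964 / 1.7096 ≈ 0.56387 days.

0.564 days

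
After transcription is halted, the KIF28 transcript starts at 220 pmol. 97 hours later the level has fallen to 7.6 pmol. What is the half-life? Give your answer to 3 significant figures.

20.0 hours

A/A₀ = 7.6/220 ≈ 0.034545.
n = log₂(28.947) ≈ 4.8554 half-lives elapsed in 97 hours.
t½ = 97/4.8554 ≈ 19.978 hours.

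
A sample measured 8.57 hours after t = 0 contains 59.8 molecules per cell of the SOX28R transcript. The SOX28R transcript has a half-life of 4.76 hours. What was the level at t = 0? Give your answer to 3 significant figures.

Number of half-lives elapsed: n = 8.57/4.76 ≈ 1.8004.
A₀ = A × 2^n = 59.8 × 2^1.8004 = 59.8 × 3.4832 ≈ 208.3 molecules per cell.

208 molecules per cell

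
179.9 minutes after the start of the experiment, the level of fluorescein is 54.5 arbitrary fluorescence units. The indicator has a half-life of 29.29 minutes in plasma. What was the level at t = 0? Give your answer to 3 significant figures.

3850 arbitrary fluorescence units

Number of half-lives elapsed: n = 179.9/29.29 ≈ 6.142.
A₀ = A × 2^n = 54.5 × 2^6.142 = 54.5 × 70.621 ≈ 3848.9 arbitrary fluorescence units.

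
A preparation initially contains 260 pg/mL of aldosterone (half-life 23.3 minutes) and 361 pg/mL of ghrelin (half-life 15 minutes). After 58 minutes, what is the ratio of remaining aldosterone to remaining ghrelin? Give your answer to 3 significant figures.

1.87

aldosterone: 260 × (1/2)^(58/23.3) = 260 × (1/2)^2.4893 ≈ 46.305 pg/mL.
ghrelin: 361 × (1/2)^(58/15) = 361 × (1/2)^3.8667 ≈ 24.747 pg/mL.
Ratio ≈ 46.305 / 24.747 ≈ 1.8711.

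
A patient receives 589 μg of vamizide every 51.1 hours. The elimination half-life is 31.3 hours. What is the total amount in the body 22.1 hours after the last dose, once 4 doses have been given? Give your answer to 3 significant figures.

527 μg

The 4 doses were given 175.4, 124.3, 73.2, 22.1 hours ago.
Total = 589·(1/2)^(175.4/31.3) + 589·(1/2)^(124.3/31.3) + 589·(1/2)^(73.2/31.3) + 589·(1/2)^(22.1/31.3)
      = 12.111 + 37.554 + 116.44 + 361.05 ≈ 527.16 μg.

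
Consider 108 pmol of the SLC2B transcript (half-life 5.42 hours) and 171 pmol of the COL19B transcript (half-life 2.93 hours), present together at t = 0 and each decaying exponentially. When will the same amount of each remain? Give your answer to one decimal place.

Set 108·(1/2)^(t/5.42) = 171·(1/2)^(t/2.93).
Taking log₂: log₂(108/171) = t·(1/5.42 − 1/2.93).
log₂(0.63158) = -0.66297; 1/5.42 − 1/2.93 = -0.1568.
t = -0.66297 / -0.1568 ≈ 4.2282 hours.

4.2 hours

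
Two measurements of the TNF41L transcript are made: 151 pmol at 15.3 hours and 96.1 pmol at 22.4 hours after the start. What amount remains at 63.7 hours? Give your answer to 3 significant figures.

Over Δt = 22.4 − 15.3 = 7.1 hours, the level fell by a factor of 151/96.1 ≈ 1.5713.
n = log₂(1.5713) ≈ 0.65194 half-lives, so t½ = 7.1/0.65194 ≈ 10.891 hours.
From t = 22.4 to t = 63.7: 96.1 × (1/2)^((63.7−22.4)/10.891) ≈ 6.9364 pmol.

6.94 pmol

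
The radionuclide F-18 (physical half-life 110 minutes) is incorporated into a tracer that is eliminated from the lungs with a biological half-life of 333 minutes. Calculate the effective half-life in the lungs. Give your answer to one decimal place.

1/t_eff = 1/t_phys + 1/t_biol = 1/110 + 1/333 = 0.012094 per minute.
t_eff = 110 × 333 / (110 + 333) ≈ 82.686 minutes.

82.7 minutes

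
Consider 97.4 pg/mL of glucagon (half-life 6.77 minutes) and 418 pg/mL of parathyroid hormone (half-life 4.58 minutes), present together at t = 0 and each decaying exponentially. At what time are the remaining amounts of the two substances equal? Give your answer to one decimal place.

29.8 minutes

Set 97.4·(1/2)^(t/6.77) = 418·(1/2)^(t/4.58).
Taking log₂: log₂(97.4/418) = t·(1/6.77 − 1/4.58).
log₂(0.23301) = -2.1015; 1/6.77 − 1/4.58 = -0.07063.
t = -2.1015 / -0.07063 ≈ 29.754 minutes.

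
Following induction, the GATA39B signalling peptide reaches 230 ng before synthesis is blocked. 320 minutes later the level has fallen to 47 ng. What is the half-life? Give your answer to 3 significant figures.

A/A₀ = 47/230 ≈ 0.20435.
n = log₂(4.8936) ≈ 2.2909 half-lives elapsed in 320 minutes.
t½ = 320/2.2909 ≈ 139.68 minutes.

140 minutes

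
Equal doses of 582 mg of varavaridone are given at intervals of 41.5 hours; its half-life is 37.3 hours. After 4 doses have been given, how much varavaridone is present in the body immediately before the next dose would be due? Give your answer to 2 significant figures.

480 mg

The 4 doses were given 166, 124.5, 83, 41.5 hours ago.
Total = 582·(1/2)^(166/37.3) + 582·(1/2)^(124.5/37.3) + 582·(1/2)^(83/37.3) + 582·(1/2)^(41.5/37.3)
      = 26.621 + 57.563 + 124.47 + 269.15 ≈ 477.81 mg.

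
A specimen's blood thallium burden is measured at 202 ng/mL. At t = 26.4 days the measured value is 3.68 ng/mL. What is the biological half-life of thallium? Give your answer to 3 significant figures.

A/A₀ = 3.68/202 ≈ 0.018218.
n = log₂(54.891) ≈ 5.7785 half-lives elapsed in 26.4 days.
t½ = 26.4/5.7785 ≈ 4.5687 days.

4.57 days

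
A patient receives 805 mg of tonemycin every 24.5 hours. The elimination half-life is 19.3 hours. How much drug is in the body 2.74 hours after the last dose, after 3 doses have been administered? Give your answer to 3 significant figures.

The 3 doses were given 51.74, 27.24, 2.74 hours ago.
Total = 805·(1/2)^(51.74/19.3) + 805·(1/2)^(27.24/19.3) + 805·(1/2)^(2.74/19.3)
      = 125.54 + 302.64 + 729.56 ≈ 1157.7 mg.

1160 mg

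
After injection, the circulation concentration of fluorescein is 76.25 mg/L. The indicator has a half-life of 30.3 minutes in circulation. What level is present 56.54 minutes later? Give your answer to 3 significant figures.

Number of half-lives: n = 56.54/30.3 ≈ 1.866.
Remaining = 76.25 × (1/2)^1.866 = 76.25 × 0.27433 ≈ 20.918 mg/L.

20.9 mg/L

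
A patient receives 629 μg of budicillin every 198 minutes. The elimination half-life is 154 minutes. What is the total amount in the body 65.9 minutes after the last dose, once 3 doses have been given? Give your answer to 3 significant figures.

The 3 doses were given 461.9, 263.9, 65.9 minutes ago.
Total = 629·(1/2)^(461.9/154) + 629·(1/2)^(263.9/154) + 629·(1/2)^(65.9/154)
      = 78.66 + 191.78 + 467.56 ≈ 737.99 μg.

738 μg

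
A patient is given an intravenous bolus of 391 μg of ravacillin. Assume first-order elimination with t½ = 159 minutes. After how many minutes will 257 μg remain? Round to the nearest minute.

96 minutes

Fraction remaining = 257/391 ≈ 0.65729.
n = log₂(391/257) = ln(1.5214)/ln 2 ≈ 0.6054 half-lives.
t = n × t½ = 0.6054 × 159 ≈ 96.259 minutes.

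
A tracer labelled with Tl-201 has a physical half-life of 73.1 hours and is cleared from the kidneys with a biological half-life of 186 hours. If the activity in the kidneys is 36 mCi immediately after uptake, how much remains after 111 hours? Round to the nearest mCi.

1/t_eff = 1/t_phys + 1/t_biol = 1/73.1 + 1/186 = 0.019056 per hour.
t_eff = 73.1 × 186 / (73.1 + 186) ≈ 52.476 hours.
Remaining = 36 × (1/2)^(111/52.476) = 36 × (1/2)^2.1152 ≈ 8.309 mCi.

8 mCi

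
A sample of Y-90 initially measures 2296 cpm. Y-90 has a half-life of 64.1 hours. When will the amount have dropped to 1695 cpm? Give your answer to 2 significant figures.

28 hours

Fraction remaining = 1695/2296 ≈ 0.73824.
n = log₂(2296/1695) = ln(1.3546)/ln 2 ≈ 0.43784 half-lives.
t = n × t½ = 0.43784 × 64.1 ≈ 28.065 hours.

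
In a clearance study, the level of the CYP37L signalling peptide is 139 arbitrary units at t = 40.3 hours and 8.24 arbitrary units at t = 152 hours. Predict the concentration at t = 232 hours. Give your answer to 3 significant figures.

Over Δt = 152 − 40.3 = 111.7 hours, the level fell by a factor of 139/8.24 ≈ 16.869.
n = log₂(16.869) ≈ 4.0763 half-lives, so t½ = 111.7/4.0763 ≈ 27.402 hours.
From t = 152 to t = 232: 8.24 × (1/2)^((232−152)/27.402) ≈ 1.0891 arbitrary units.

1.09 arbitrary units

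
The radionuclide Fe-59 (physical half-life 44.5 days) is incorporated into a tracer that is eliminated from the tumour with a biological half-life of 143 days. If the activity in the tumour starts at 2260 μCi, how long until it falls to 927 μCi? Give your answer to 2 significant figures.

1/t_eff = 1/t_phys + 1/t_biol = 1/44.5 + 1/143 = 0.029465 per day.
t_eff = 44.5 × 143 / (44.5 + 143) ≈ 33.939 days.
n = log₂(2260/927) ≈ 1.2857; t = 1.2857 × 33.939 ≈ 43.634 days.

44 days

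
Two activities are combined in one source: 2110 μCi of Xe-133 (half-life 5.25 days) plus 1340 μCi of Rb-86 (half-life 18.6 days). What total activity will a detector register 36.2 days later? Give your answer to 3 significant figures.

Xe-133: 2110 × (1/2)^(36.2/5.25) = 2110 × (1/2)^6.8952 ≈ 17.726 μCi.
Rb-86: 1340 × (1/2)^(36.2/18.6) = 1340 × (1/2)^1.9462 ≈ 347.72 μCi.
Total = 17.726 + 347.72 ≈ 365.45 μCi.

365 μCi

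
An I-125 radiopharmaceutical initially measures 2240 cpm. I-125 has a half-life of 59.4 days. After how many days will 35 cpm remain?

35/2240 = 1/64, so 6 half-lives have elapsed.
t = 6 × 59.4 = 356.4 days.

356.4 days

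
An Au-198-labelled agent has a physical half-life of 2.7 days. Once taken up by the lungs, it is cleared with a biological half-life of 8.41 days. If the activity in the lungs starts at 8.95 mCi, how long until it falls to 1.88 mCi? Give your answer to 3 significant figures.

1/t_eff = 1/t_phys + 1/t_biol = 1/2.7 + 1/8.41 = 0.48928 per day.
t_eff = 2.7 × 8.41 / (2.7 + 8.41) ≈ 2.0438 days.
n = log₂(8.95/1.88) ≈ 2.2512; t = 2.2512 × 2.0438 ≈ 4.601 days.

4.60 days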